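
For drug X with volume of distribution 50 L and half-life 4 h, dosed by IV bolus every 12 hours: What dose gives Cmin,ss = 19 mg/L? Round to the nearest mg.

6650 mg

τ/t½ = 12/4 ≈ 3, so f = (1/2)^(12/4) ≈ 0.125000.
Cmin,ss = (D/Vd)·f/(1−f), so D = Cmin,ss·Vd·(1−f)/f.
D = 19 × 50 × (1−f)/f ≈ 19 × 50 × 7.00000 ≈ 6650.00 mg.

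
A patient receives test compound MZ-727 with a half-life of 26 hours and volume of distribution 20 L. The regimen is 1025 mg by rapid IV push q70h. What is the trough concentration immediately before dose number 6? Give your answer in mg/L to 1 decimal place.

f = (1/2)^(τ/t½) = (1/2)^(70/26) ≈ 0.1547.
C₀ = D/Vd = 1025/20 ≈ 51.250 mg/L.
Before the 6th dose, 5 doses have been given. Superposition: Cmin = C₀·(f + f² + … + f^5).
≈ 51.250 × (0.1547 + 0.0239 + 0.0037 + 0.0006 + 0.0001) ≈ 51.250 × 0.1830 ≈ 9.379 mg/L.

9.4 mg/L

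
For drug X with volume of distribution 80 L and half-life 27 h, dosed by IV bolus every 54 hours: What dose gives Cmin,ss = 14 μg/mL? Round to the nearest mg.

τ/t½ = 54/27 ≈ 2, so f = (1/2)^(54/27) ≈ 0.250000.
Cmin,ss = (D/Vd)·f/(1−f), so D = Cmin,ss·Vd·(1−f)/f.
D = 14 × 80 × (1−f)/f ≈ 14 × 80 × 3.00000 ≈ 3360.00 mg.

3360 mg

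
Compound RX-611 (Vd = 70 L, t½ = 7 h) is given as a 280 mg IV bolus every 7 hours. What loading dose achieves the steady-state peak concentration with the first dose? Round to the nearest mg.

560 mg

f = (1/2)^(7/7) ≈ 0.500000; accumulation ratio R = 1/(1−f) ≈ 2.00000.
Loading dose to hit Cmax,ss on first dose: D_load = D_maint·R ≈ 280 × 2.00000 ≈ 560.00 mg.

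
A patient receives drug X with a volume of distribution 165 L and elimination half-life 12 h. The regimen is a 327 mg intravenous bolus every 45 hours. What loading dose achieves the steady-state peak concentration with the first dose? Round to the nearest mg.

353 mg

f = (1/2)^(45/12) ≈ 0.074325; accumulation ratio R = 1/(1−f) ≈ 1.08029.
Loading dose to hit Cmax,ss on first dose: D_load = D_maint·R ≈ 327 × 1.08029 ≈ 353.25 mg.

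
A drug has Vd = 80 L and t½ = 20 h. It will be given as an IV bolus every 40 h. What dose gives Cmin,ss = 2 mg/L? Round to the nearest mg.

τ/t½ = 40/20 ≈ 2, so f = (1/2)^(40/20) ≈ 0.250000.
Cmin,ss = (D/Vd)·f/(1−f), so D = Cmin,ss·Vd·(1−f)/f.
D = 2 × 80 × (1−f)/f ≈ 2 × 80 × 3.00000 ≈ 480.00 mg.

480 mg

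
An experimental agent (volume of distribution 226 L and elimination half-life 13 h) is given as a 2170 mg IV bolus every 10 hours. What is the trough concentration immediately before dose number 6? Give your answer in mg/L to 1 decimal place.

12.7 mg/L

f = (1/2)^(τ/t½) = (1/2)^(10/13) ≈ 0.5867.
C₀ = D/Vd = 2170/226 ≈ 9.602 mg/L.
Before the 6th dose, 5 doses have been given. Superposition: Cmin = C₀·(f + f² + … + f^5).
≈ 9.602 × (0.5867 + 0.3442 + 0.2020 + 0.1185 + 0.0695) ≈ 9.602 × 1.3209 ≈ 12.683 mg/L.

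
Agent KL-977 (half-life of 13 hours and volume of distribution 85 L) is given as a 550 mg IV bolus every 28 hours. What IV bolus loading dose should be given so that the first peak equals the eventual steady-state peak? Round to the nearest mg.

709 mg

f = (1/2)^(28/13) ≈ 0.224713; accumulation ratio R = 1/(1−f) ≈ 1.28984.
Loading dose to hit Cmax,ss on first dose: D_load = D_maint·R ≈ 550 × 1.28984 ≈ 709.41 mg.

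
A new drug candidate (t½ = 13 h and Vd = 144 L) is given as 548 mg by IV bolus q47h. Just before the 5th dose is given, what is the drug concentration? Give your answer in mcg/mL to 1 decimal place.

0.3 mcg/mL

f = (1/2)^(τ/t½) = (1/2)^(47/13) ≈ 0.0816.
C₀ = D/Vd = 548/144 ≈ 3.806 mcg/mL.
Before the 5th dose, 4 doses have been given. Superposition: Cmin = C₀·(f + f² + … + f^4).
≈ 3.806 × (0.0816 + 0.0067 + 0.0005 + 0.0000) ≈ 3.806 × 0.0888 ≈ 0.338 mcg/mL.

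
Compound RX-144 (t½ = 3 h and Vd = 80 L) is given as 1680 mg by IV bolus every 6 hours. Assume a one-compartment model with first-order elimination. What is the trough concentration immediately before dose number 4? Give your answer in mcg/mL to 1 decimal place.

f = (1/2)^(τ/t½) = (1/2)^(6/3) ≈ 0.2500.
C₀ = D/Vd = 1680/80 ≈ 21.000 mcg/mL.
Before the 4th dose, 3 doses have been given. Superposition: Cmin = C₀·(f + f² + … + f^3).
≈ 21.000 × (0.2500 + 0.0625 + 0.0156) ≈ 21.000 × 0.3281 ≈ 6.890 mcg/mL.

6.9 mcg/mL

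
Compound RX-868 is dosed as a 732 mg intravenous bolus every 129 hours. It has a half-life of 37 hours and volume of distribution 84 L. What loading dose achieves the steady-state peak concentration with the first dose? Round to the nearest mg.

804 mg

f = (1/2)^(129/37) ≈ 0.089220; accumulation ratio R = 1/(1−f) ≈ 1.09796.
Loading dose to hit Cmax,ss on first dose: D_load = D_maint·R ≈ 732 × 1.09796 ≈ 803.71 mg.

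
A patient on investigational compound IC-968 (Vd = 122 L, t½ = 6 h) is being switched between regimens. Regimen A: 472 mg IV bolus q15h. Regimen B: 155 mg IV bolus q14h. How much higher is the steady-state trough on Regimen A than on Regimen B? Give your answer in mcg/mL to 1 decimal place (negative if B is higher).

Regimen A: f = (1/2)^(15/6) ≈ 0.1768; Cmin,ss = (472/122)·f/(1−f) ≈ 0.831 mcg/mL.
Regimen B: f = (1/2)^(14/6) ≈ 0.1984; Cmin,ss = (155/122)·f/(1−f) ≈ 0.314 mcg/mL.
Difference ≈ 0.831 − 0.314 ≈ 0.517 mcg/mL.

0.5 mcg/mL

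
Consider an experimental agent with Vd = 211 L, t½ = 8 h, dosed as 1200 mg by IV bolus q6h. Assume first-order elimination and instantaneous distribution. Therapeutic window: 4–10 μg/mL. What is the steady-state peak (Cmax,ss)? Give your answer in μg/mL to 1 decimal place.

Over one 6-h interval, 6/8 ≈ 0.75 half-lives elapse, leaving f ≈ 0.5946 of each dose.
Accumulation ratio R = 1/(1 − f) ≈ 1/0.4054 ≈ 2.4667.
Each bolus raises the concentration by D/Vd = 1200/211 ≈ 5.687 μg/mL.
Steady-state peak Cmax,ss = C₀·R ≈ 5.687 × 2.4667 ≈ 14.028 μg/mL.
Peak 14.0 μg/mL vs MTC 10 μg/mL: exceeds toxic threshold.

14.0 μg/mL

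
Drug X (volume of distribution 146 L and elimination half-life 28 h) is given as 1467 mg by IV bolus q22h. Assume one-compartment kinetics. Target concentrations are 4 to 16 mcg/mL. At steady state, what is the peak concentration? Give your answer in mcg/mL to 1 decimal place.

23.9 mcg/mL

τ/t½ = 22/28 ≈ 0.78571, so fraction remaining f = (1/2)^(22/28) ≈ 0.5801.
At steady state, accumulation factor R = 1/(1 − e^(−kτ)) ≈ 2.3815.
Single-dose peak C₀ = D/Vd = 1467/146 ≈ 10.048 mcg/mL.
Steady-state peak Cmax,ss = C₀·R ≈ 10.048 × 2.3815 ≈ 23.929 mcg/mL.
Peak 23.9 mcg/mL vs MTC 16 mcg/mL: exceeds toxic threshold.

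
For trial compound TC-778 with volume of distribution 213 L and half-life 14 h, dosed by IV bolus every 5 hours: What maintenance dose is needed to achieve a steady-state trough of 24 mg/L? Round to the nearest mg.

1436 mg

τ/t½ = 5/14 ≈ 0.35714, so f = (1/2)^(5/14) ≈ 0.780709.
Cmin,ss = (D/Vd)·f/(1−f), so D = Cmin,ss·Vd·(1−f)/f.
D = 24 × 213 × (1−f)/f ≈ 24 × 213 × 0.28089 ≈ 1435.91 mg.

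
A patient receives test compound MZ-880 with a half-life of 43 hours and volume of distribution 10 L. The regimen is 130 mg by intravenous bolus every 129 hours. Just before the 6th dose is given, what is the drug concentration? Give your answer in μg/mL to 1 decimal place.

f = (1/2)^(τ/t½) = (1/2)^(129/43) ≈ 0.1250.
C₀ = D/Vd = 130/10 ≈ 13.000 μg/mL.
Before the 6th dose, 5 doses have been given. Superposition: Cmin = C₀·(f + f² + … + f^5).
≈ 13.000 × (0.1250 + 0.0156 + 0.0020 + 0.0002 + 0.0000) ≈ 13.000 × 0.1428 ≈ 1.856 μg/mL.

1.9 μg/mL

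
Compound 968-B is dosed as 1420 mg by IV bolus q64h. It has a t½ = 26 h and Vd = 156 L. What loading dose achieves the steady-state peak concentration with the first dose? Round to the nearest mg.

f = (1/2)^(64/26) ≈ 0.181553; accumulation ratio R = 1/(1−f) ≈ 1.22183.
Loading dose to hit Cmax,ss on first dose: D_load = D_maint·R ≈ 1420 × 1.22183 ≈ 1735.00 mg.

1735 mg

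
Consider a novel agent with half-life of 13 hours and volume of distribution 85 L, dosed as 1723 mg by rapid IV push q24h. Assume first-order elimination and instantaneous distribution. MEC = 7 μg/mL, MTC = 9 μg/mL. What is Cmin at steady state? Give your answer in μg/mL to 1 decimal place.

k = ln2/t½ = ln2/13 ≈ 0.053319 h⁻¹; fraction remaining f = e^(−kτ) = e^(−0.053319×24) ≈ 0.2781.
Single-dose peak C₀ = D/Vd = 1723/85 ≈ 20.271 μg/mL.
Steady-state trough Cmin,ss = C₀·f/(1−f) ≈ 20.271 × 0.2781/0.7219 ≈ 7.809 μg/mL.
Trough 7.8 μg/mL vs MEC 7 μg/mL: adequate.

7.8 μg/mL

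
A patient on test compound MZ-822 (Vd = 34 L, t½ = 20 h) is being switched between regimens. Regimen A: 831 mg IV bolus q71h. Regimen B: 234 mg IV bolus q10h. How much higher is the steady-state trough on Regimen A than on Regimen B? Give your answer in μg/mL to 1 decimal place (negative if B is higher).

Regimen A: f = (1/2)^(71/20) ≈ 0.0854; Cmin,ss = (831/34)·f/(1−f) ≈ 2.282 μg/mL.
Regimen B: f = (1/2)^(10/20) ≈ 0.7071; Cmin,ss = (234/34)·f/(1−f) ≈ 16.615 μg/mL.
Difference ≈ 2.282 − 16.615 ≈ -14.333 μg/mL.

-14.3 μg/mL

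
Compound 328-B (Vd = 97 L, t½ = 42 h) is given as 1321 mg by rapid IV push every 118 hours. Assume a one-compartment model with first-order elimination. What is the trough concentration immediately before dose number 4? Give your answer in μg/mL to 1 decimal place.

f = (1/2)^(τ/t½) = (1/2)^(118/42) ≈ 0.1426.
C₀ = D/Vd = 1321/97 ≈ 13.619 μg/mL.
Before the 4th dose, 3 doses have been given. Superposition: Cmin = C₀·(f + f² + … + f^3).
≈ 13.619 × (0.1426 + 0.0203 + 0.0029) ≈ 13.619 × 0.1658 ≈ 2.258 μg/mL.

2.3 μg/mL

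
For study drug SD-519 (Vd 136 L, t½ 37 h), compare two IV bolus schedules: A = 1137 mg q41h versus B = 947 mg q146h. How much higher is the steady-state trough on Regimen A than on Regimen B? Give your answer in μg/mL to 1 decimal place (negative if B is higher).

Regimen A: f = (1/2)^(41/37) ≈ 0.4639; Cmin,ss = (1137/136)·f/(1−f) ≈ 7.234 μg/mL.
Regimen B: f = (1/2)^(146/37) ≈ 0.0649; Cmin,ss = (947/136)·f/(1−f) ≈ 0.483 μg/mL.
Difference ≈ 7.234 − 0.483 ≈ 6.751 μg/mL.

6.8 μg/mL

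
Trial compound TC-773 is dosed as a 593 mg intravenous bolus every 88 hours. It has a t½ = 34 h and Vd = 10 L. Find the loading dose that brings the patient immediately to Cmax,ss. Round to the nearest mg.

f = (1/2)^(88/34) ≈ 0.166289; accumulation ratio R = 1/(1−f) ≈ 1.19946.
Loading dose to hit Cmax,ss on first dose: D_load = D_maint·R ≈ 593 × 1.19946 ≈ 711.28 mg.

711 mg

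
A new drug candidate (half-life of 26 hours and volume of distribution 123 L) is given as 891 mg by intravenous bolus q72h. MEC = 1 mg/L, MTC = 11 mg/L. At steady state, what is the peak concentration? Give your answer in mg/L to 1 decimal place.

8.5 mg/L

k = ln2/t½ = ln2/26 ≈ 0.026660 h⁻¹; fraction remaining f = e^(−kτ) = e^(−0.026660×72) ≈ 0.1467.
Accumulation ratio R = 1/(1 − f) ≈ 1/0.8533 ≈ 1.1719.
Single-dose peak C₀ = D/Vd = 891/123 ≈ 7.244 mg/L.
Steady-state peak Cmax,ss = C₀·R ≈ 7.244 × 1.1719 ≈ 8.489 mg/L.
Peak 8.5 mg/L vs MTC 11 mg/L: below toxic threshold.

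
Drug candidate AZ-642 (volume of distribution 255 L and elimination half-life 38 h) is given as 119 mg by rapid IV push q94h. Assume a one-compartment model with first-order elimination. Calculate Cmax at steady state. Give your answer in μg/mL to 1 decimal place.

0.6 μg/mL

Over one 94-h interval, 94/38 ≈ 2.4737 half-lives elapse, leaving f ≈ 0.1800 of each dose.
Accumulation ratio R = 1/(1 − f) ≈ 1/0.8200 ≈ 1.2195.
Single-dose peak C₀ = D/Vd = 119/255 ≈ 0.467 μg/mL.
Steady-state peak Cmax,ss = C₀·R ≈ 0.467 × 1.2195 ≈ 0.570 μg/mL.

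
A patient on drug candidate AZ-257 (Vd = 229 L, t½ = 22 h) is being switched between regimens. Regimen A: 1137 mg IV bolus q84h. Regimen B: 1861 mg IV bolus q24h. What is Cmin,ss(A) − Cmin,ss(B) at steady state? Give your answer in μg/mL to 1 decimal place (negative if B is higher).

-6.8 μg/mL

Regimen A: f = (1/2)^(84/22) ≈ 0.0709; Cmin,ss = (1137/229)·f/(1−f) ≈ 0.379 μg/mL.
Regimen B: f = (1/2)^(24/22) ≈ 0.4695; Cmin,ss = (1861/229)·f/(1−f) ≈ 7.192 μg/mL.
Difference ≈ 0.379 − 7.192 ≈ -6.813 μg/mL.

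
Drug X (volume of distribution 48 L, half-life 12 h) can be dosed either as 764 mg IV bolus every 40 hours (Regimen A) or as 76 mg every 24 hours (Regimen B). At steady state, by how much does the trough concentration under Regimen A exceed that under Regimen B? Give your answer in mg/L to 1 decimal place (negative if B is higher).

Regimen A: f = (1/2)^(40/12) ≈ 0.0992; Cmin,ss = (764/48)·f/(1−f) ≈ 1.753 mg/L.
Regimen B: f = (1/2)^(24/12) ≈ 0.2500; Cmin,ss = (76/48)·f/(1−f) ≈ 0.528 mg/L.
Difference ≈ 1.753 − 0.528 ≈ 1.225 mg/L.

1.2 mg/L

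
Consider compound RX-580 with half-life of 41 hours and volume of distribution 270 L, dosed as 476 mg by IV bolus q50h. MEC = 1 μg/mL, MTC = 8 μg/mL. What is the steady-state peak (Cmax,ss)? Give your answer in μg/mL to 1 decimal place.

Over one 50-h interval, 50/41 ≈ 1.2195 half-lives elapse, leaving f ≈ 0.4294 of each dose.
Accumulation ratio R = 1/(1 − f) ≈ 1/0.5706 ≈ 1.7525.
Single-dose peak C₀ = D/Vd = 476/270 ≈ 1.763 μg/mL.
Steady-state peak Cmax,ss = C₀·R ≈ 1.763 × 1.7525 ≈ 3.090 μg/mL.
Peak 3.1 μg/mL vs MTC 8 μg/mL: below toxic threshold.

3.1 μg/mL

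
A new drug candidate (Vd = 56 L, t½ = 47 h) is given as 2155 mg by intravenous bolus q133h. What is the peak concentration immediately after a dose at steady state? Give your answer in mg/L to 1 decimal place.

Over one 133-h interval, 133/47 ≈ 2.8298 half-lives elapse, leaving f ≈ 0.1407 of each dose.
At steady state, accumulation factor R = 1/(1 − e^(−kτ)) ≈ 1.1637.
Single-dose peak C₀ = D/Vd = 2155/56 ≈ 38.482 mg/L.
Steady-state peak Cmax,ss = C₀·R ≈ 38.482 × 1.1637 ≈ 44.782 mg/L.

44.8 mg/L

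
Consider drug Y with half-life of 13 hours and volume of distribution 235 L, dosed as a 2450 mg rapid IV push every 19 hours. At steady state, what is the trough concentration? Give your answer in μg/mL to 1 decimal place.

k = ln2/t½ = ln2/13 ≈ 0.053319 h⁻¹; fraction remaining f = e^(−kτ) = e^(−0.053319×19) ≈ 0.3631.
At steady state, accumulation factor R = 1/(1 − e^(−kτ)) ≈ 1.5701.
Each bolus raises the concentration by D/Vd = 2450/235 ≈ 10.426 μg/mL.
Cmax,ss = C₀/(1 − f) ≈ 10.426/0.6369 ≈ 16.370 μg/mL.
One interval later, Cmin,ss = Cmax,ss·e^(−kτ) ≈ 16.370 × 0.3631 ≈ 5.944 μg/mL.

5.9 μg/mL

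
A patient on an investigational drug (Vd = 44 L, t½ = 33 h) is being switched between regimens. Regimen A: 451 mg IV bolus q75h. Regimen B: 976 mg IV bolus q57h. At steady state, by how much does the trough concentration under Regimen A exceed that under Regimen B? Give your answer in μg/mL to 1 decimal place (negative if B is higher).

-6.9 μg/mL

Regimen A: f = (1/2)^(75/33) ≈ 0.2069; Cmin,ss = (451/44)·f/(1−f) ≈ 2.674 μg/mL.
Regimen B: f = (1/2)^(57/33) ≈ 0.3020; Cmin,ss = (976/44)·f/(1−f) ≈ 9.597 μg/mL.
Difference ≈ 2.674 − 9.597 ≈ -6.923 μg/mL.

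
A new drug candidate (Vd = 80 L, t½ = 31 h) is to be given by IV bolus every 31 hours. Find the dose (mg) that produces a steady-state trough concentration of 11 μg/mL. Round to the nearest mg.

880 mg

τ/t½ = 31/31 ≈ 1, so f = (1/2)^(31/31) ≈ 0.500000.
Cmin,ss = (D/Vd)·f/(1−f), so D = Cmin,ss·Vd·(1−f)/f.
D = 11 × 80 × (1−f)/f ≈ 11 × 80 × 1.00000 ≈ 880.00 mg.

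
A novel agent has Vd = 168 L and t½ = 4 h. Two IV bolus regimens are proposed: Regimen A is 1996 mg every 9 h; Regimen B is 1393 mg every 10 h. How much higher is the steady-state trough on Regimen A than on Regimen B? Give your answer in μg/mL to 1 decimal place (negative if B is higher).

Regimen A: f = (1/2)^(9/4) ≈ 0.2102; Cmin,ss = (1996/168)·f/(1−f) ≈ 3.162 μg/mL.
Regimen B: f = (1/2)^(10/4) ≈ 0.1768; Cmin,ss = (1393/168)·f/(1−f) ≈ 1.781 μg/mL.
Difference ≈ 3.162 − 1.781 ≈ 1.381 μg/mL.

1.4 μg/mL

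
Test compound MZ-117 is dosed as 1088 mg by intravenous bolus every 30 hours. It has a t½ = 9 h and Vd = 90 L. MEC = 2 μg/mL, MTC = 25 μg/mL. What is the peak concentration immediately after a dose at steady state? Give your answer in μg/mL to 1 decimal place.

13.4 μg/mL

k = ln2/t½ = ln2/9 ≈ 0.077016 h⁻¹; fraction remaining f = e^(−kτ) = e^(−0.077016×30) ≈ 0.0992.
Accumulation ratio R = 1/(1 − f) ≈ 1/0.9008 ≈ 1.1101.
Single-dose peak C₀ = D/Vd = 1088/90 ≈ 12.089 μg/mL.
Steady-state peak Cmax,ss = C₀·R ≈ 12.089 × 1.1101 ≈ 13.420 μg/mL.
Peak 13.4 μg/mL vs MTC 25 μg/mL: below toxic threshold.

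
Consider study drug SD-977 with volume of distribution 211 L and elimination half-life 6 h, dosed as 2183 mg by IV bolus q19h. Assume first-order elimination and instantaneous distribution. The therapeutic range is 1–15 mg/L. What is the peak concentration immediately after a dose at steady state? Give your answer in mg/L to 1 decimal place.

11.6 mg/L

k = ln2/t½ = ln2/6 ≈ 0.115525 h⁻¹; fraction remaining f = e^(−kτ) = e^(−0.115525×19) ≈ 0.1114.
Accumulation ratio R = 1/(1 − f) ≈ 1/0.8886 ≈ 1.1254.
Each bolus raises the concentration by D/Vd = 2183/211 ≈ 10.346 mg/L.
Steady-state peak Cmax,ss = C₀·R ≈ 10.346 × 1.1254 ≈ 11.643 mg/L.
Peak 11.6 mg/L vs MTC 15 mg/L: below toxic threshold.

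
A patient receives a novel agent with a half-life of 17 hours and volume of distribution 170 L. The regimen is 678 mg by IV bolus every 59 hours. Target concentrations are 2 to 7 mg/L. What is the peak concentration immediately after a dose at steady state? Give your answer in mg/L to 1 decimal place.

4.4 mg/L

Over one 59-h interval, 59/17 ≈ 3.4706 half-lives elapse, leaving f ≈ 0.0902 of each dose.
Accumulation ratio R = 1/(1 − f) ≈ 1/0.9098 ≈ 1.0991.
Single-dose peak C₀ = D/Vd = 678/170 ≈ 3.988 mg/L.
Steady-state peak Cmax,ss = C₀·R ≈ 3.988 × 1.0991 ≈ 4.383 mg/L.
Peak 4.4 mg/L vs MTC 7 mg/L: below toxic threshold.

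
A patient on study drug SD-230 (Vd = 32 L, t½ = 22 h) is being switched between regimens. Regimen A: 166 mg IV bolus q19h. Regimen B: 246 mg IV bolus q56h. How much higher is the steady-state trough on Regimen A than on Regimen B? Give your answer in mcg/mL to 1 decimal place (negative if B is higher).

4.7 mcg/mL

Regimen A: f = (1/2)^(19/22) ≈ 0.5496; Cmin,ss = (166/32)·f/(1−f) ≈ 6.330 mcg/mL.
Regimen B: f = (1/2)^(56/22) ≈ 0.1713; Cmin,ss = (246/32)·f/(1−f) ≈ 1.589 mcg/mL.
Difference ≈ 6.330 − 1.589 ≈ 4.741 mcg/mL.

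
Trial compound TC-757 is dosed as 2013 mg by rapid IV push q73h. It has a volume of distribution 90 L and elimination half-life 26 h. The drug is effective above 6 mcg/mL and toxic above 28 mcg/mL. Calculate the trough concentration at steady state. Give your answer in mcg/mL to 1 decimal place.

3.7 mcg/mL

Over one 73-h interval, 73/26 ≈ 2.8077 half-lives elapse, leaving f ≈ 0.1428 of each dose.
Accumulation ratio R = 1/(1 − f) ≈ 1/0.8572 ≈ 1.1666.
Single-dose peak C₀ = D/Vd = 2013/90 ≈ 22.367 mcg/mL.
Cmax,ss = C₀/(1 − f) ≈ 22.367/0.8572 ≈ 26.093 mcg/mL.
One interval later, Cmin,ss = Cmax,ss·e^(−kτ) ≈ 26.093 × 0.1428 ≈ 3.726 mcg/mL.
Trough 3.7 mcg/mL vs MEC 6 mcg/mL: subtherapeutic.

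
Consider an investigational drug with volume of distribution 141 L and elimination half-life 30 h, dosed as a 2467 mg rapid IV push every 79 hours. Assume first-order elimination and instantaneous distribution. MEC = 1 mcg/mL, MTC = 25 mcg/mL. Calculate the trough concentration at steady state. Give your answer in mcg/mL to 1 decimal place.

3.4 mcg/mL

Over one 79-h interval, 79/30 ≈ 2.6333 half-lives elapse, leaving f ≈ 0.1612 of each dose.
Each bolus raises the concentration by D/Vd = 2467/141 ≈ 17.496 mcg/mL.
Steady-state trough Cmin,ss = C₀·f/(1−f) ≈ 17.496 × 0.1612/0.8388 ≈ 3.362 mcg/mL.
Trough 3.4 mcg/mL vs MEC 1 mcg/mL: adequate.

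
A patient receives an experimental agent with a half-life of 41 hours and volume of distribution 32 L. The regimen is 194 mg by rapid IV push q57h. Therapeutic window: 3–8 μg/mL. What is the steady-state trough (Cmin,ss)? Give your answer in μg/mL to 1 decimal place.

3.7 μg/mL

k = ln2/t½ = ln2/41 ≈ 0.016906 h⁻¹; fraction remaining f = e^(−kτ) = e^(−0.016906×57) ≈ 0.3815.
Single-dose peak C₀ = D/Vd = 194/32 ≈ 6.062 μg/mL.
Steady-state trough Cmin,ss = C₀·f/(1−f) ≈ 6.062 × 0.3815/0.6185 ≈ 3.739 μg/mL.
Trough 3.7 μg/mL vs MEC 3 μg/mL: adequate.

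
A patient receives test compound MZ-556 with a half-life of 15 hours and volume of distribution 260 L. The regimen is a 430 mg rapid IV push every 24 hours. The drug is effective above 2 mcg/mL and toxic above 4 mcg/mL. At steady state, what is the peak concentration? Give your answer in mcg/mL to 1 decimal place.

τ/t½ = 24/15 ≈ 1.6, so fraction remaining f = (1/2)^(24/15) ≈ 0.3299.
Accumulation ratio R = 1/(1 − f) ≈ 1/0.6701 ≈ 1.4923.
Each bolus raises the concentration by D/Vd = 430/260 ≈ 1.654 mcg/mL.
Cmax,ss = C₀/(1 − f) ≈ 1.654/0.6701 ≈ 2.468 mcg/mL.
Peak 2.5 mcg/mL vs MTC 4 mcg/mL: below toxic threshold.

2.5 mcg/mL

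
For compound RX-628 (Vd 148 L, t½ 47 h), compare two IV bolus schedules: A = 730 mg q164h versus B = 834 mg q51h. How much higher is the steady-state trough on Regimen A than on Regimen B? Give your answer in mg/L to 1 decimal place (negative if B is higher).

-4.5 mg/L

Regimen A: f = (1/2)^(164/47) ≈ 0.0890; Cmin,ss = (730/148)·f/(1−f) ≈ 0.482 mg/L.
Regimen B: f = (1/2)^(51/47) ≈ 0.4714; Cmin,ss = (834/148)·f/(1−f) ≈ 5.025 mg/L.
Difference ≈ 0.482 − 5.025 ≈ -4.543 mg/L.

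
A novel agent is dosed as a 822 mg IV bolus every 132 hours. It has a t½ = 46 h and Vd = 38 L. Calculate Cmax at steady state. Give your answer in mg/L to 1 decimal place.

Over one 132-h interval, 132/46 ≈ 2.8696 half-lives elapse, leaving f ≈ 0.1368 of each dose.
Accumulation ratio R = 1/(1 − f) ≈ 1/0.8632 ≈ 1.1585.
Single-dose peak C₀ = D/Vd = 822/38 ≈ 21.632 mg/L.
Steady-state peak Cmax,ss = C₀·R ≈ 21.632 × 1.1585 ≈ 25.061 mg/L.

25.1 mg/L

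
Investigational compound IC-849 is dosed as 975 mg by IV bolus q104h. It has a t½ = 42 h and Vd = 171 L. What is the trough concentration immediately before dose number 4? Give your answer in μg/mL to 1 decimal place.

f = (1/2)^(τ/t½) = (1/2)^(104/42) ≈ 0.1797.
C₀ = D/Vd = 975/171 ≈ 5.702 μg/mL.
Before the 4th dose, 3 doses have been given. Superposition: Cmin = C₀·(f + f² + … + f^3).
≈ 5.702 × (0.1797 + 0.0323 + 0.0058) ≈ 5.702 × 0.2178 ≈ 1.242 μg/mL.

1.2 μg/mL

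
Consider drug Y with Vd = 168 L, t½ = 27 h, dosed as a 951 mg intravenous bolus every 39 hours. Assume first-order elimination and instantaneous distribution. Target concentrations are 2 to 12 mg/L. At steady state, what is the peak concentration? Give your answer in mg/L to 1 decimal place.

8.9 mg/L

τ/t½ = 39/27 ≈ 1.4444, so fraction remaining f = (1/2)^(39/27) ≈ 0.3674.
Accumulation ratio R = 1/(1 − f) ≈ 1/0.6326 ≈ 1.5808.
Each bolus raises the concentration by D/Vd = 951/168 ≈ 5.661 mg/L.
Steady-state peak Cmax,ss = C₀·R ≈ 5.661 × 1.5808 ≈ 8.949 mg/L.
Peak 8.9 mg/L vs MTC 12 mg/L: below toxic threshold.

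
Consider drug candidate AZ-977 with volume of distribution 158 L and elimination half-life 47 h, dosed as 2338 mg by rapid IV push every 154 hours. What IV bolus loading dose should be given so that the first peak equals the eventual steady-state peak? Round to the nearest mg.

2607 mg

f = (1/2)^(154/47) ≈ 0.103192; accumulation ratio R = 1/(1−f) ≈ 1.11507.
Loading dose to hit Cmax,ss on first dose: D_load = D_maint·R ≈ 2338 × 1.11507 ≈ 2607.03 mg.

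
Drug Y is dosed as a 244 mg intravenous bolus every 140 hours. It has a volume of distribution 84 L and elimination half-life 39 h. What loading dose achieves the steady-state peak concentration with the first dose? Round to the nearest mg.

266 mg

f = (1/2)^(140/39) ≈ 0.083058; accumulation ratio R = 1/(1−f) ≈ 1.09058.
Loading dose to hit Cmax,ss on first dose: D_load = D_maint·R ≈ 244 × 1.09058 ≈ 266.10 mg.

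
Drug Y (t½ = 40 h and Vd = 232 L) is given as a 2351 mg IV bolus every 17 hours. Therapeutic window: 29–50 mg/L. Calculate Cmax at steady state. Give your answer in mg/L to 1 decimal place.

k = ln2/t½ = ln2/40 ≈ 0.017329 h⁻¹; fraction remaining f = e^(−kτ) = e^(−0.017329×17) ≈ 0.7448.
Accumulation ratio R = 1/(1 − f) ≈ 1/0.2552 ≈ 3.9185.
Single-dose peak C₀ = D/Vd = 2351/232 ≈ 10.134 mg/L.
Steady-state peak Cmax,ss = C₀·R ≈ 10.134 × 3.9185 ≈ 39.710 mg/L.
Peak 39.7 mg/L vs MTC 50 mg/L: below toxic threshold.

39.7 mg/L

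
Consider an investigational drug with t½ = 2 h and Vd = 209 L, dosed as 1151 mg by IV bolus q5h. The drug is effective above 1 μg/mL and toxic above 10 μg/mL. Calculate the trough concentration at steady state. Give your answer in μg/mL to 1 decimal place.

1.2 μg/mL

τ/t½ = 5/2 ≈ 2.5, so fraction remaining f = (1/2)^(5/2) ≈ 0.1768.
Each bolus raises the concentration by D/Vd = 1151/209 ≈ 5.507 μg/mL.
Steady-state trough Cmin,ss = C₀·f/(1−f) ≈ 5.507 × 0.1768/0.8232 ≈ 1.183 μg/mL.
Trough 1.2 μg/mL vs MEC 1 μg/mL: adequate.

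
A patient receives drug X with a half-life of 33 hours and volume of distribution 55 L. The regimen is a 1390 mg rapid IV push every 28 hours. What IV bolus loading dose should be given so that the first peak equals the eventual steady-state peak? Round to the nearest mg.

f = (1/2)^(28/33) ≈ 0.555368; accumulation ratio R = 1/(1−f) ≈ 2.24905.
Loading dose to hit Cmax,ss on first dose: D_load = D_maint·R ≈ 1390 × 2.24905 ≈ 3126.18 mg.

3126 mg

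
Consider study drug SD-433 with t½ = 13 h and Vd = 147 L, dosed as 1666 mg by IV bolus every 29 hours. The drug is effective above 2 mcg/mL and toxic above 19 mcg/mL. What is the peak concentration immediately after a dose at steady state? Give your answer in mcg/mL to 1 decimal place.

14.4 mcg/mL

τ/t½ = 29/13 ≈ 2.2308, so fraction remaining f = (1/2)^(29/13) ≈ 0.2130.
At steady state, accumulation factor R = 1/(1 − e^(−kτ)) ≈ 1.2706.
Each bolus raises the concentration by D/Vd = 1666/147 ≈ 11.333 mcg/mL.
Cmax,ss = C₀/(1 − f) ≈ 11.333/0.7870 ≈ 14.400 mcg/mL.
Peak 14.4 mcg/mL vs MTC 19 mcg/mL: below toxic threshold.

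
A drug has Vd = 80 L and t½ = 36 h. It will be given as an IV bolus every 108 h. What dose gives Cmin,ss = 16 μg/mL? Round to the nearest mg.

8960 mg

τ/t½ = 108/36 ≈ 3, so f = (1/2)^(108/36) ≈ 0.125000.
Cmin,ss = (D/Vd)·f/(1−f), so D = Cmin,ss·Vd·(1−f)/f.
D = 16 × 80 × (1−f)/f ≈ 16 × 80 × 7.00000 ≈ 8960.00 mg.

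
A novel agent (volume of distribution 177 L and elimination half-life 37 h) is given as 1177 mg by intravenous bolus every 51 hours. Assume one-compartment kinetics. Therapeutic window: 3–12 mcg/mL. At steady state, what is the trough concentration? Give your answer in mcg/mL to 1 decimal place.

4.2 mcg/mL

Over one 51-h interval, 51/37 ≈ 1.3784 half-lives elapse, leaving f ≈ 0.3847 of each dose.
Single-dose peak C₀ = D/Vd = 1177/177 ≈ 6.650 mcg/mL.
Steady-state trough Cmin,ss = C₀·f/(1−f) ≈ 6.650 × 0.3847/0.6153 ≈ 4.158 mcg/mL.
Trough 4.2 mcg/mL vs MEC 3 mcg/mL: adequate.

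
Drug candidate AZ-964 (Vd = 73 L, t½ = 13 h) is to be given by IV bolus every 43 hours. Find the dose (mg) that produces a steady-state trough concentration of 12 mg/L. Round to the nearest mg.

τ/t½ = 43/13 ≈ 3.3077, so f = (1/2)^(43/13) ≈ 0.100992.
Cmin,ss = (D/Vd)·f/(1−f), so D = Cmin,ss·Vd·(1−f)/f.
D = 12 × 73 × (1−f)/f ≈ 12 × 73 × 8.90177 ≈ 7797.95 mg.

7798 mg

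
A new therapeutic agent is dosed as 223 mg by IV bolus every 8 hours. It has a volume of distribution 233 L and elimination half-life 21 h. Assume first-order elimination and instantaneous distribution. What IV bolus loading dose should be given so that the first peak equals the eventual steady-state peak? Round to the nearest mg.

961 mg

f = (1/2)^(8/21) ≈ 0.767930; accumulation ratio R = 1/(1−f) ≈ 4.30904.
Loading dose to hit Cmax,ss on first dose: D_load = D_maint·R ≈ 223 × 4.30904 ≈ 960.92 mg.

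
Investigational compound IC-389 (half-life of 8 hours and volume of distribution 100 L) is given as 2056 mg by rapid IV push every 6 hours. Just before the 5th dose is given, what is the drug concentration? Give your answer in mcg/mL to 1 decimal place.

f = (1/2)^(τ/t½) = (1/2)^(6/8) ≈ 0.5946.
C₀ = D/Vd = 2056/100 ≈ 20.560 mcg/mL.
Before the 5th dose, 4 doses have been given. Superposition: Cmin = C₀·(f + f² + … + f^4).
≈ 20.560 × (0.5946 + 0.3535 + 0.2102 + 0.1250) ≈ 20.560 × 1.2833 ≈ 26.385 mcg/mL.

26.4 mcg/mL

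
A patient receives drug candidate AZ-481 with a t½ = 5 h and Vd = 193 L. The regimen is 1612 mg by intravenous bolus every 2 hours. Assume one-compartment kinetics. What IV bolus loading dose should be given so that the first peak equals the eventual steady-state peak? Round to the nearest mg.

6657 mg

f = (1/2)^(2/5) ≈ 0.757858; accumulation ratio R = 1/(1−f) ≈ 4.12981.
Loading dose to hit Cmax,ss on first dose: D_load = D_maint·R ≈ 1612 × 4.12981 ≈ 6657.25 mg.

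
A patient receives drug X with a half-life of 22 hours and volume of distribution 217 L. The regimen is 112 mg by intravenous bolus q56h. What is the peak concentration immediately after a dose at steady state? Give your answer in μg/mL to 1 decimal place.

0.6 μg/mL

k = ln2/t½ = ln2/22 ≈ 0.031507 h⁻¹; fraction remaining f = e^(−kτ) = e^(−0.031507×56) ≈ 0.1713.
At steady state, accumulation factor R = 1/(1 − e^(−kτ)) ≈ 1.2067.
Each bolus raises the concentration by D/Vd = 112/217 ≈ 0.516 μg/mL.
Steady-state peak Cmax,ss = C₀·R ≈ 0.516 × 1.2067 ≈ 0.623 μg/mL.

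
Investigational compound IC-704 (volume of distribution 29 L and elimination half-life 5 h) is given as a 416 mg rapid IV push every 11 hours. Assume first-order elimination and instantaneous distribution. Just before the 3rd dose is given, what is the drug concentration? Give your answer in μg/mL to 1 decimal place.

f = (1/2)^(τ/t½) = (1/2)^(11/5) ≈ 0.2176.
C₀ = D/Vd = 416/29 ≈ 14.345 μg/mL.
Before the 3rd dose, 2 doses have been given. Superposition: Cmin = C₀·(f + f²).
≈ 14.345 × (0.2176 + 0.0473) ≈ 14.345 × 0.2649 ≈ 3.800 μg/mL.

3.8 μg/mL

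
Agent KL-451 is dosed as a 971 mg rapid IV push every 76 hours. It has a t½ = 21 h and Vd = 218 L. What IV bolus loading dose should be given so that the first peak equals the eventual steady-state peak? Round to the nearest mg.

f = (1/2)^(76/21) ≈ 0.081388; accumulation ratio R = 1/(1−f) ≈ 1.08860.
Loading dose to hit Cmax,ss on first dose: D_load = D_maint·R ≈ 971 × 1.08860 ≈ 1057.03 mg.

1057 mg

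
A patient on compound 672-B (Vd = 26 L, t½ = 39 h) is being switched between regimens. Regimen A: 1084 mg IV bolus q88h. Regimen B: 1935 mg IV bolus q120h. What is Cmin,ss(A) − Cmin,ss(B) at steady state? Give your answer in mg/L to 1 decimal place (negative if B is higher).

1.0 mg/L

Regimen A: f = (1/2)^(88/39) ≈ 0.2093; Cmin,ss = (1084/26)·f/(1−f) ≈ 11.036 mg/L.
Regimen B: f = (1/2)^(120/39) ≈ 0.1185; Cmin,ss = (1935/26)·f/(1−f) ≈ 10.005 mg/L.
Difference ≈ 11.036 − 10.005 ≈ 1.031 mg/L.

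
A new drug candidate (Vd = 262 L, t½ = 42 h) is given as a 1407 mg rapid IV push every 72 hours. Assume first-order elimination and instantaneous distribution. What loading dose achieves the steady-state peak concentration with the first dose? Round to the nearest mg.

2024 mg

f = (1/2)^(72/42) ≈ 0.304753; accumulation ratio R = 1/(1−f) ≈ 1.43834.
Loading dose to hit Cmax,ss on first dose: D_load = D_maint·R ≈ 1407 × 1.43834 ≈ 2023.74 mg.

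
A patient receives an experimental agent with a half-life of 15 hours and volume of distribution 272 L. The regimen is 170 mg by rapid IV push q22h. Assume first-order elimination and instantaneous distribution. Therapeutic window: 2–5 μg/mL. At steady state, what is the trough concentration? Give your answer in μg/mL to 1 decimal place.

τ/t½ = 22/15 ≈ 1.4667, so fraction remaining f = (1/2)^(22/15) ≈ 0.3618.
At steady state, accumulation factor R = 1/(1 − e^(−kτ)) ≈ 1.5669.
Each bolus raises the concentration by D/Vd = 170/272 ≈ 0.625 μg/mL.
Cmax,ss = C₀/(1 − f) ≈ 0.625/0.6382 ≈ 0.979 μg/mL.
One interval later, Cmin,ss = Cmax,ss·e^(−kτ) ≈ 0.979 × 0.3618 ≈ 0.354 μg/mL.
Trough 0.4 μg/mL vs MEC 2 μg/mL: subtherapeutic.

0.4 μg/mL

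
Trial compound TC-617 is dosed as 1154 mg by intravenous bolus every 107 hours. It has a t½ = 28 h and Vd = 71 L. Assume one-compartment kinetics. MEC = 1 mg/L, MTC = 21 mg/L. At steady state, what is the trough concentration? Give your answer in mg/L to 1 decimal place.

τ/t½ = 107/28 ≈ 3.8214, so fraction remaining f = (1/2)^(107/28) ≈ 0.0707.
Each bolus raises the concentration by D/Vd = 1154/71 ≈ 16.254 mg/L.
Steady-state trough Cmin,ss = C₀·f/(1−f) ≈ 16.254 × 0.0707/0.9293 ≈ 1.237 mg/L.
Trough 1.2 mg/L vs MEC 1 mg/L: adequate.

1.2 mg/L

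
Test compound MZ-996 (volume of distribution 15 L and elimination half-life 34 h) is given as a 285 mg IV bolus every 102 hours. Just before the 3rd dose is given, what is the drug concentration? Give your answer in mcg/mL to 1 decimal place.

2.7 mcg/mL

f = (1/2)^(τ/t½) = (1/2)^(102/34) ≈ 0.1250.
C₀ = D/Vd = 285/15 ≈ 19.000 mcg/mL.
Before the 3rd dose, 2 doses have been given. Superposition: Cmin = C₀·(f + f²).
≈ 19.000 × (0.1250 + 0.0156) ≈ 19.000 × 0.1406 ≈ 2.671 mcg/mL.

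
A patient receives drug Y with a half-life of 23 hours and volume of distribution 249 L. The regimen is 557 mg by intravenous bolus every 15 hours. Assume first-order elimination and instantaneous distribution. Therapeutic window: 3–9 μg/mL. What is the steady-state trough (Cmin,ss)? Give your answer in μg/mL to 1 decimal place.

3.9 μg/mL

τ/t½ = 15/23 ≈ 0.65217, so fraction remaining f = (1/2)^(15/23) ≈ 0.6363.
Accumulation ratio R = 1/(1 − f) ≈ 1/0.3637 ≈ 2.7495.
Single-dose peak C₀ = D/Vd = 557/249 ≈ 2.237 μg/mL.
Steady-state peak Cmax,ss = C₀·R ≈ 2.237 × 2.7495 ≈ 6.151 μg/mL.
Steady-state trough Cmin,ss = Cmax,ss·f ≈ 6.151 × 0.6363 ≈ 3.914 μg/mL.
Trough 3.9 μg/mL vs MEC 3 μg/mL: adequate.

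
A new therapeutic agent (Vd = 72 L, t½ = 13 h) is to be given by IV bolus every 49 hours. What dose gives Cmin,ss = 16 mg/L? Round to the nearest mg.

τ/t½ = 49/13 ≈ 3.7692, so f = (1/2)^(49/13) ≈ 0.073341.
Cmin,ss = (D/Vd)·f/(1−f), so D = Cmin,ss·Vd·(1−f)/f.
D = 16 × 72 × (1−f)/f ≈ 16 × 72 × 12.63494 ≈ 14555.45 mg.

14555 mg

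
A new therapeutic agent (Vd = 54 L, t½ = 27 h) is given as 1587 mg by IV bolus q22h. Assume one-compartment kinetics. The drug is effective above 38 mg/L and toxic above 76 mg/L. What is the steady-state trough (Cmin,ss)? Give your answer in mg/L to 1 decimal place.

38.7 mg/L

τ/t½ = 22/27 ≈ 0.81481, so fraction remaining f = (1/2)^(22/27) ≈ 0.5685.
Each bolus raises the concentration by D/Vd = 1587/54 ≈ 29.389 mg/L.
Steady-state trough Cmin,ss = C₀·f/(1−f) ≈ 29.389 × 0.5685/0.4315 ≈ 38.720 mg/L.
Trough 38.7 mg/L vs MEC 38 mg/L: adequate.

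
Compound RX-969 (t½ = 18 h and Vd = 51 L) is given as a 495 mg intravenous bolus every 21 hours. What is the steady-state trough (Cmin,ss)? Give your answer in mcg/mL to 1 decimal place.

Over one 21-h interval, 21/18 ≈ 1.1667 half-lives elapse, leaving f ≈ 0.4454 of each dose.
At steady state, accumulation factor R = 1/(1 − e^(−kτ)) ≈ 1.8031.
Single-dose peak C₀ = D/Vd = 495/51 ≈ 9.706 mcg/mL.
Steady-state peak Cmax,ss = C₀·R ≈ 9.706 × 1.8031 ≈ 17.501 mcg/mL.
Steady-state trough Cmin,ss = Cmax,ss·f ≈ 17.501 × 0.4454 ≈ 7.795 mcg/mL.

7.8 mcg/mL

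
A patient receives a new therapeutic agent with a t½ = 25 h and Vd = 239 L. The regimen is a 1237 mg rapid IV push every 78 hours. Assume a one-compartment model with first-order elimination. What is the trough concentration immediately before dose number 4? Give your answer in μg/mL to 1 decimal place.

f = (1/2)^(τ/t½) = (1/2)^(78/25) ≈ 0.1150.
C₀ = D/Vd = 1237/239 ≈ 5.176 μg/mL.
Before the 4th dose, 3 doses have been given. Superposition: Cmin = C₀·(f + f² + … + f^3).
≈ 5.176 × (0.1150 + 0.0132 + 0.0015) ≈ 5.176 × 0.1297 ≈ 0.671 μg/mL.

0.7 μg/mL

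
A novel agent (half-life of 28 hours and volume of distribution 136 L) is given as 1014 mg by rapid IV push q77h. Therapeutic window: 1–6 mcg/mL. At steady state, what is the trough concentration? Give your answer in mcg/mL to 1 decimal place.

Over one 77-h interval, 77/28 ≈ 2.75 half-lives elapse, leaving f ≈ 0.1487 of each dose.
Each bolus raises the concentration by D/Vd = 1014/136 ≈ 7.456 mcg/mL.
Steady-state trough Cmin,ss = C₀·f/(1−f) ≈ 7.456 × 0.1487/0.8513 ≈ 1.302 mcg/mL.
Trough 1.3 mcg/mL vs MEC 1 mcg/mL: adequate.

1.3 mcg/mL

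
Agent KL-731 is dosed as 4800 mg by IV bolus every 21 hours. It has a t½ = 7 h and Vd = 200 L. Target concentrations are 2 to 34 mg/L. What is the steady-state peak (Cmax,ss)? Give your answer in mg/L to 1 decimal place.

The dosing interval is 3 half-lives, so f = 2^(−3) = 0.125.
At steady state, R = 1/(1 − 0.125) = 8/7.
Single-dose peak C₀ = D/Vd = 4800/200 = 24 mg/L.
Steady-state peak Cmax,ss = C₀·R = 24 × 8/7 ≈ 27.429 mg/L.
Peak 27.4 mg/L vs MTC 34 mg/L: below toxic threshold.

27.4 mg/L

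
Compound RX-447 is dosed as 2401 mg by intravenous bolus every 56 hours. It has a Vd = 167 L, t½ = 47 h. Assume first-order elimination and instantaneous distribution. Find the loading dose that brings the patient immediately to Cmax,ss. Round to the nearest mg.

f = (1/2)^(56/47) ≈ 0.437851; accumulation ratio R = 1/(1−f) ≈ 1.77889.
Loading dose to hit Cmax,ss on first dose: D_load = D_maint·R ≈ 2401 × 1.77889 ≈ 4271.11 mg.

4271 mg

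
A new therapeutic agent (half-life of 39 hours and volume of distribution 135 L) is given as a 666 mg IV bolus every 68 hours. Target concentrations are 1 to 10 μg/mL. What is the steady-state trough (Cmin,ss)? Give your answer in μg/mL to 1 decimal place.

Over one 68-h interval, 68/39 ≈ 1.7436 half-lives elapse, leaving f ≈ 0.2986 of each dose.
Accumulation ratio R = 1/(1 − f) ≈ 1/0.7014 ≈ 1.4257.
Each bolus raises the concentration by D/Vd = 666/135 ≈ 4.933 μg/mL.
Cmax,ss = C₀/(1 − f) ≈ 4.933/0.7014 ≈ 7.033 μg/mL.
One interval later, Cmin,ss = Cmax,ss·e^(−kτ) ≈ 7.033 × 0.2986 ≈ 2.100 μg/mL.
Trough 2.1 μg/mL vs MEC 1 μg/mL: adequate.

2.1 μg/mL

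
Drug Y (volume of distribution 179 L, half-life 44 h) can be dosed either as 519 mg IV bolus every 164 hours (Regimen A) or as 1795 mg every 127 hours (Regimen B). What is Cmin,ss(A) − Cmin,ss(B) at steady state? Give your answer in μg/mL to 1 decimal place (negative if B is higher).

Regimen A: f = (1/2)^(164/44) ≈ 0.0755; Cmin,ss = (519/179)·f/(1−f) ≈ 0.237 μg/mL.
Regimen B: f = (1/2)^(127/44) ≈ 0.1352; Cmin,ss = (1795/179)·f/(1−f) ≈ 1.568 μg/mL.
Difference ≈ 0.237 − 1.568 ≈ -1.331 μg/mL.

-1.3 μg/mL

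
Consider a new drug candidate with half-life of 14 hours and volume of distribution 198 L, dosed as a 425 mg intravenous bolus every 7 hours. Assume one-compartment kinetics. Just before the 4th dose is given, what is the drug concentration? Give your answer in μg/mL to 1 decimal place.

f = (1/2)^(τ/t½) = (1/2)^(7/14) ≈ 0.7071.
C₀ = D/Vd = 425/198 ≈ 2.146 μg/mL.
Before the 4th dose, 3 doses have been given. Superposition: Cmin = C₀·(f + f² + … + f^3).
≈ 2.146 × (0.7071 + 0.5000 + 0.3535) ≈ 2.146 × 1.5606 ≈ 3.349 μg/mL.

3.3 μg/mL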